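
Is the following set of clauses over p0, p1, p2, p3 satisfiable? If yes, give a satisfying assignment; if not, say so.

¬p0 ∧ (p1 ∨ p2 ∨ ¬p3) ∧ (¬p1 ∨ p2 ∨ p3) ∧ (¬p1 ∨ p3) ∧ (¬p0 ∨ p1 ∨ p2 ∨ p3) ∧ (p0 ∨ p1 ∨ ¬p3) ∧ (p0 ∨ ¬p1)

Unit clause (¬p0) forces p0 = False.
In (p0 ∨ ¬p1) only ¬p1 is left, so p1 = False.
In (p0 ∨ p1 ∨ ¬p3) only ¬p3 is left, so p3 = False.
Set p2 = True.
Check each clause:
  (¬p0): ¬p0 holds.
  (p1 ∨ p2 ∨ ¬p3): p2 holds.
  (¬p1 ∨ p2 ∨ p3): ¬p1 holds.
  (¬p1 ∨ p3): ¬p1 holds.
  (¬p0 ∨ p1 ∨ p2 ∨ p3): ¬p0 holds.
  (p0 ∨ p1 ∨ ¬p3): ¬p3 holds.
  (p0 ∨ ¬p1): ¬p1 holds.
All clauses satisfied.

p0=F, p1=F, p2=T, p3=F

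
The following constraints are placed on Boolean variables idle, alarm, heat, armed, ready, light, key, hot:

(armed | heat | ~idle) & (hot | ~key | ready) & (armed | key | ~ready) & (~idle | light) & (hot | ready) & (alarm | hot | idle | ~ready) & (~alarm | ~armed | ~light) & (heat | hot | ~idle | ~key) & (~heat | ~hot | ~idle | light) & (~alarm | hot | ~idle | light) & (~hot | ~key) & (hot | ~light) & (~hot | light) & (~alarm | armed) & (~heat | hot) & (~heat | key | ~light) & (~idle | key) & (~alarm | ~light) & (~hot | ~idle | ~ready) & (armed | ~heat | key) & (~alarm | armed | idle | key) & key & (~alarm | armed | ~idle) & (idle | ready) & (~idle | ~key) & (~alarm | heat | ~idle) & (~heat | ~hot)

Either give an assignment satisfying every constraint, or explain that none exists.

idle = False; alarm = True; heat = False; armed = True; ready = True; light = False; key = True; hot = False

Unit clause (key) forces key = True.
In (~idle | ~key) only ~idle is left, so idle = False.
In (~hot | ~key) only ~hot is left, so hot = False.
In (hot | ~light) only ~light is left, so light = False.
In (~heat | hot) only ~heat is left, so heat = False.
In (idle | ready) only ready is left, so ready = True.
In (alarm | hot | idle | ~ready) only alarm is left, so alarm = True.
In (~alarm | armed) only armed is left, so armed = True.
All clauses satisfied.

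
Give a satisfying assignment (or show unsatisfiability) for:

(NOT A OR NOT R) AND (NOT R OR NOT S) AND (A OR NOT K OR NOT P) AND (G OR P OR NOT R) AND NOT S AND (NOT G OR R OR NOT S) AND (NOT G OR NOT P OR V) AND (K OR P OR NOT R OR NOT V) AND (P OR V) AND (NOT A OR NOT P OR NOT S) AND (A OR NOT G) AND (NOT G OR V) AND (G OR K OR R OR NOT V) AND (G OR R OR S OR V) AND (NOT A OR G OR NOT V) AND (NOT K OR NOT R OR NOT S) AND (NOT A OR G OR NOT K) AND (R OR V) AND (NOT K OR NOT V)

Unit clause (NOT S) forces S = False.
Set R = True.
  then (NOT A OR NOT R) forces A = False.
  then (A OR NOT G) forces G = False.
  then (G OR P OR NOT R) forces P = True.
  then (A OR NOT K OR NOT P) forces K = False.
Set V = True.
All clauses satisfied.

R = True, S = False, G = False, K = False, V = True, A = False, P = True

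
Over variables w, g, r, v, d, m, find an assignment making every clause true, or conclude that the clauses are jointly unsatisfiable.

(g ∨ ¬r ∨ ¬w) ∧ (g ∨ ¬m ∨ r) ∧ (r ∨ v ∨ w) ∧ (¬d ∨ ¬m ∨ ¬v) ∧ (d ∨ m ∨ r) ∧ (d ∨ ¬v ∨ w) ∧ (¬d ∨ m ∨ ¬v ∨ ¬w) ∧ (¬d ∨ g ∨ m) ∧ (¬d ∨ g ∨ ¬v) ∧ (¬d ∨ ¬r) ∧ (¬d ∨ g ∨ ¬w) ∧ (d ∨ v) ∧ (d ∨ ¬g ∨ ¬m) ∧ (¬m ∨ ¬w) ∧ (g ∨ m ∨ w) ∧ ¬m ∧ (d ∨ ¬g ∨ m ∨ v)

w=F, g=T, r=F, v=T, d=T, m=F

Unit clause (¬m) forces m = False.
Set w = False.
  then (g ∨ m ∨ w) forces g = True.
Try r = True:
  (¬d ∨ ¬r) forces d = False.
  (d ∨ ¬v ∨ w) forces v = False.
  clause (d ∨ v) is falsified — backtrack.
So r = False.
  then (r ∨ v ∨ w) forces v = True.
  then (d ∨ m ∨ r) forces d = True.
All clauses satisfied.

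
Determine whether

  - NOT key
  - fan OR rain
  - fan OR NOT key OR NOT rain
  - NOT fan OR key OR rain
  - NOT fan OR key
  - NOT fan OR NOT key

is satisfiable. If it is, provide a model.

Unit clause (NOT key) forces key = False.
In (NOT fan OR key) only NOT fan is left, so fan = False.
In (fan OR rain) only rain is left, so rain = True.
Check each clause:
  (NOT key): NOT key holds.
  (fan OR rain): rain holds.
  (fan OR NOT key OR NOT rain): NOT key holds.
  (NOT fan OR key OR rain): NOT fan holds.
  (NOT fan OR key): NOT fan holds.
  (NOT fan OR NOT key): NOT fan holds.
All clauses satisfied.

key: False, fan: False, rain: True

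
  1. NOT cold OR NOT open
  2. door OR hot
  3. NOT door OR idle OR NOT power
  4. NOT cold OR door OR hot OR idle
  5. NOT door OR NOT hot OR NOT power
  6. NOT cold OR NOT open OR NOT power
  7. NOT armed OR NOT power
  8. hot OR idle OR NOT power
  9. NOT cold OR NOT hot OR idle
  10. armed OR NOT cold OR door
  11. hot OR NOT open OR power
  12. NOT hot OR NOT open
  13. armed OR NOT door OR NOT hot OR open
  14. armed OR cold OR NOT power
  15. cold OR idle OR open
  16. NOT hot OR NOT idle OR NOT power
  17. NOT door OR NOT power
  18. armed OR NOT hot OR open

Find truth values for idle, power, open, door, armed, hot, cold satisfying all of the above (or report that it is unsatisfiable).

idle = True, power = False, open = False, door = True, armed = True, hot = True, cold = True

Set idle = True.
Try power = True:
  (NOT armed OR NOT power) forces armed = False.
  (armed OR cold OR NOT power) forces cold = True.
  (NOT cold OR NOT open) forces open = False.
  (armed OR NOT cold OR door) forces door = True.
  clause (NOT door OR NOT power) is falsified — backtrack.
So power = False.
Try open = True:
  (NOT cold OR NOT open) forces cold = False.
  (hot OR NOT open OR power) forces hot = True.
  clause (NOT hot OR NOT open) is falsified — backtrack.
So open = False.
Set door = True.
Set armed = True.
Set hot = True.
Set cold = True.
All clauses satisfied.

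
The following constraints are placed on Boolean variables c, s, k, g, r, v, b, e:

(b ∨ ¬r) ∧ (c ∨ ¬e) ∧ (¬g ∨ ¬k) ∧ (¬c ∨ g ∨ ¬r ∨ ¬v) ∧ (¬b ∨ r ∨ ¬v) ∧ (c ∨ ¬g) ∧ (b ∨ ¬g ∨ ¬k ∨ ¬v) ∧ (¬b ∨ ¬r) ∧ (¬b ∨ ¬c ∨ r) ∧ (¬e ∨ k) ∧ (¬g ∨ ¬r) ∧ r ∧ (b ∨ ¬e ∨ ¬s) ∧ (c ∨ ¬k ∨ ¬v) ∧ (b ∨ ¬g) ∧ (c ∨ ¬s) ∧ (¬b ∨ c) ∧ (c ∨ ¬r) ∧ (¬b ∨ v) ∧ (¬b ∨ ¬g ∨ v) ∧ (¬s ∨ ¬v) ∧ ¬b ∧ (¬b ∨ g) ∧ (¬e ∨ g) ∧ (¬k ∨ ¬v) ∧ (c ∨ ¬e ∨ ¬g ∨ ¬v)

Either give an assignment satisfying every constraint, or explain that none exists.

The formula is unsatisfiable.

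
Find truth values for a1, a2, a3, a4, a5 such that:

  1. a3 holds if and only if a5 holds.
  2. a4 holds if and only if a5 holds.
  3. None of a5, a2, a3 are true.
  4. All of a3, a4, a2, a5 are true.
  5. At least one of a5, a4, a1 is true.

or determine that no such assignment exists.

The formula is unsatisfiable.

Case a2 = True:
  Constraint (3) is violated (a2=T) — contradiction.
Case a2 = False:
  Constraint (4) is violated (a2=F) — contradiction.
Both cases fail — unsatisfiable.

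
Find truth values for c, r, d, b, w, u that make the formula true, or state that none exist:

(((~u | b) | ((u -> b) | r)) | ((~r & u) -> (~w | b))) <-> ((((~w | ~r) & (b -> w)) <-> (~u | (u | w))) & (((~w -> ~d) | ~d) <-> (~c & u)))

c=T, r=F, d=F, b=F, w=T, u=T

  (((~u | b) | ((u -> b) | r)) | ((~r & u) -> (~w | b))) <-> ((((~w | ~r) & (b -> w)) <-> (~u | (u | w))) & (((~w -> ~d) | ~d) <-> (~c & u))) = True
    ((~u | b) | ((u -> b) | r)) | ((~r & u) -> (~w | b)) = False
      (~u | b) | ((u -> b) | r) = False
        ~u | b = False
          ~u = False
        (u -> b) | r = False
          u -> b = False
      (~r & u) -> (~w | b) = False
        ~r & u = True
          ~r = True
        ~w | b = False
          ~w = False
    (((~w | ~r) & (b -> w)) <-> (~u | (u | w))) & (((~w -> ~d) | ~d) <-> (~c & u)) = False
      ((~w | ~r) & (b -> w)) <-> (~u | (u | w)) = True
        (~w | ~r) & (b -> w) = True
          ~w | ~r = True
            ~w = False
            ~r = True
          b -> w = True
        ~u | (u | w) = True
          ~u = False
          u | w = True
      ((~w -> ~d) | ~d) <-> (~c & u) = False
        (~w -> ~d) | ~d = True
          ~w -> ~d = True
            ~w = False
            ~d = True
          ~d = True
        ~c & u = False
          ~c = False
The formula evaluates to True.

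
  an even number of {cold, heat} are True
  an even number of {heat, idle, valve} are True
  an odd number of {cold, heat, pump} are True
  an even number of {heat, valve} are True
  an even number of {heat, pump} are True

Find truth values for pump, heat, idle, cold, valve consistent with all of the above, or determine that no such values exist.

pump=T; heat=T; idle=F; cold=T; valve=T

{cold, heat}: 2 true → even ✓
{heat, idle, valve}: 2 true → even ✓
{cold, heat, pump}: 3 true → odd ✓
{heat, valve}: 2 true → even ✓
{heat, pump}: 2 true → even ✓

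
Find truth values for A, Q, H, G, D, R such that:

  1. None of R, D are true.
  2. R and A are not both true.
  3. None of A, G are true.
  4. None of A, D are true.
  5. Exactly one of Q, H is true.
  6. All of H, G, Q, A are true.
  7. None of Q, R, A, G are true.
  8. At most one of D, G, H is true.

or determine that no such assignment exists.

Case A = True:
  Constraint (3) is violated (A=T) — contradiction.
Case A = False:
  Constraint (6) is violated (A=F) — contradiction.
Both cases fail — unsatisfiable.

The formula is unsatisfiable.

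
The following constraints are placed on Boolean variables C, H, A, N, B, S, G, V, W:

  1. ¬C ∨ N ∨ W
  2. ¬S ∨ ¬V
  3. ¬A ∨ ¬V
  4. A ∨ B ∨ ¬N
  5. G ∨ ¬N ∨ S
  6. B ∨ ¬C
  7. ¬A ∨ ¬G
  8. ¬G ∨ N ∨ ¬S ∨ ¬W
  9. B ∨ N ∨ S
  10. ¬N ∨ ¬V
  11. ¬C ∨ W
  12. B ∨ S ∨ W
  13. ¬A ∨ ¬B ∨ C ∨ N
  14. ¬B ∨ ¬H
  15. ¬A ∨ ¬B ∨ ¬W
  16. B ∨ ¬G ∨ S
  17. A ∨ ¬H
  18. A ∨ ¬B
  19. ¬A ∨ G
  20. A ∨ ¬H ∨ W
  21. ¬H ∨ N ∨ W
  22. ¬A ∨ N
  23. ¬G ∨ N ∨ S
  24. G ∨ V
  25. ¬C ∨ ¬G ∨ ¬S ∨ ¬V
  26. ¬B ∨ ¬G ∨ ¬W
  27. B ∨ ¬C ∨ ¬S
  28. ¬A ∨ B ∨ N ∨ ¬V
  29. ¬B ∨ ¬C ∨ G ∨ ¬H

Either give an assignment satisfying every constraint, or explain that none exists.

C = False, H = False, A = False, N = False, B = False, S = True, G = True, V = False, W = False

Try C = True:
  (B ∨ ¬C) forces B = True.
  (¬C ∨ W) forces W = True.
  (¬B ∨ ¬H) forces H = False.
  (¬A ∨ ¬B ∨ ¬W) forces A = False.
  clause (A ∨ ¬B) is falsified — backtrack.
So C = False.
Set H = False.
Try A = True:
  (¬A ∨ ¬V) forces V = False.
  (¬A ∨ ¬G) forces G = False.
  clause (¬A ∨ G) is falsified — backtrack.
So A = False.
  then (A ∨ ¬B) forces B = False.
  then (A ∨ B ∨ ¬N) forces N = False.
  then (B ∨ N ∨ S) forces S = True.
  then (¬S ∨ ¬V) forces V = False.
  then (G ∨ V) forces G = True.
  then (¬G ∨ N ∨ ¬S ∨ ¬W) forces W = False.
All clauses satisfied.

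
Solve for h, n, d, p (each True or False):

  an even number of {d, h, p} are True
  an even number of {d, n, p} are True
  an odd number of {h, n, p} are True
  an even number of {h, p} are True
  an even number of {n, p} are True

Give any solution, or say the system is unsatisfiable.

h=T, n=T, d=F, p=T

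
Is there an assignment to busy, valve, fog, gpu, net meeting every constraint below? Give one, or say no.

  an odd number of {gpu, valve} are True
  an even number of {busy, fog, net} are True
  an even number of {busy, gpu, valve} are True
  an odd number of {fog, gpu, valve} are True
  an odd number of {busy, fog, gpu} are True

busy = True, valve = True, fog = False, gpu = False, net = True

{gpu, valve}: 1 true → odd ✓
{busy, fog, net}: 2 true → even ✓
{busy, gpu, valve}: 2 true → even ✓
{fog, gpu, valve}: 1 true → odd ✓
{busy, fog, gpu}: 1 true → odd ✓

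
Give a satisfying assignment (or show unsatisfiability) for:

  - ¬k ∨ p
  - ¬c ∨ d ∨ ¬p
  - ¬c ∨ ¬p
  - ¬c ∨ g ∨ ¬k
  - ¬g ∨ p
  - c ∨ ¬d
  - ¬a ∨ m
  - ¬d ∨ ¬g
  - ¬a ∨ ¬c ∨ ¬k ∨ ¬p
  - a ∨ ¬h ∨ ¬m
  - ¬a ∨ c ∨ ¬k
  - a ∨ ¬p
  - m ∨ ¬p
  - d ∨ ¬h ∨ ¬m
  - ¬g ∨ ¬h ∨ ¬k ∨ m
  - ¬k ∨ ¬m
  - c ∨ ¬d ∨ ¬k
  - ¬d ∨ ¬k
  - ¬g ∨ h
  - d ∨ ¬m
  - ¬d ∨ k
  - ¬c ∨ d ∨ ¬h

Set h = True.
Set g = False.
Try k = True:
  (¬k ∨ p) forces p = True.
  (¬c ∨ ¬p) forces c = False.
  (c ∨ ¬d) forces d = False.
  (¬a ∨ c ∨ ¬k) forces a = False.
  clause (a ∨ ¬p) is falsified — backtrack.
So k = False.
  then (¬d ∨ k) forces d = False.
  then (¬c ∨ d ∨ ¬h) forces c = False.
  then (d ∨ ¬h ∨ ¬m) forces m = False.
  then (¬a ∨ m) forces a = False.
  then (a ∨ ¬p) forces p = False.
All clauses satisfied.

h=T, g=F, k=F, c=F, a=F, m=F, d=F, p=F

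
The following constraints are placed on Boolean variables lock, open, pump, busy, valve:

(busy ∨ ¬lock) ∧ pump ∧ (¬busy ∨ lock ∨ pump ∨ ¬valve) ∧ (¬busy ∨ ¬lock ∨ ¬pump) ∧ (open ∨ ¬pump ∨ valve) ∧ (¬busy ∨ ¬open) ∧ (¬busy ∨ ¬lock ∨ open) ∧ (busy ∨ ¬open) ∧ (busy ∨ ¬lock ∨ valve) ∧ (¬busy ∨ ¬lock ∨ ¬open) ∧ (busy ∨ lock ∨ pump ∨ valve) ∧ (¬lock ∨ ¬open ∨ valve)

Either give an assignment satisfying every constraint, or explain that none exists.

lock=F, open=F, pump=T, busy=T, valve=T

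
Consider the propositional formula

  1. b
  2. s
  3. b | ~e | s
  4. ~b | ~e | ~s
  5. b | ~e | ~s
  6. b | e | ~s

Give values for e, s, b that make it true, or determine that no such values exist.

Unit clause (b) forces b = True.
Unit clause (s) forces s = True.
In (~b | ~e | ~s) only ~e is left, so e = False.
Check each clause:
  (b): b holds.
  (s): s holds.
  (b | ~e | s): b holds.
  (~b | ~e | ~s): ~e holds.
  (b | ~e | ~s): b holds.
  (b | e | ~s): b holds.
All clauses satisfied.

e = False, s = True, b = True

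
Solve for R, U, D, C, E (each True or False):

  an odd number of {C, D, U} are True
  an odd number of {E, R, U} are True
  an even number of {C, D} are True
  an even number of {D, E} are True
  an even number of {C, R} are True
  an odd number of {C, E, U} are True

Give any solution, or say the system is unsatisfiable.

R = True, U = True, D = True, C = True, E = True

{C, D, U}: 3 true → odd ✓
{E, R, U}: 3 true → odd ✓
{C, D}: 2 true → even ✓
{D, E}: 2 true → even ✓
{C, R}: 2 true → even ✓
{C, E, U}: 3 true → odd ✓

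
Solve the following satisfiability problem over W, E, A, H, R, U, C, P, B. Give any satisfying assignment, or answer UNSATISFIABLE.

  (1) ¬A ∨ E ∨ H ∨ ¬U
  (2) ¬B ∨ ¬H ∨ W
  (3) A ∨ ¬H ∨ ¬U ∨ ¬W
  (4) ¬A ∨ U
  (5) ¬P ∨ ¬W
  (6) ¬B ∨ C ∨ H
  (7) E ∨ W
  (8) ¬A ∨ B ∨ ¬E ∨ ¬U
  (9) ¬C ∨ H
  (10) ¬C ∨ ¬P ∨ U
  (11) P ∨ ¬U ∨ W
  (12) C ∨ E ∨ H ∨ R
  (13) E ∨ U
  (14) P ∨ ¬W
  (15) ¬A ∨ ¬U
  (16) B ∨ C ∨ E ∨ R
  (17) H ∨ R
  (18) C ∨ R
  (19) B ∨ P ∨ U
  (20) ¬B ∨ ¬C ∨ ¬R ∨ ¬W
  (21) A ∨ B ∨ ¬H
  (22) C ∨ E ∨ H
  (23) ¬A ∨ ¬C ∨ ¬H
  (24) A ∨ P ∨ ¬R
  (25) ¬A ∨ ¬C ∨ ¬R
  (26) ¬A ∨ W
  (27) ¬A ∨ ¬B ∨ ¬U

W: False; E: True; A: False; H: False; R: True; U: False; C: False; P: True; B: False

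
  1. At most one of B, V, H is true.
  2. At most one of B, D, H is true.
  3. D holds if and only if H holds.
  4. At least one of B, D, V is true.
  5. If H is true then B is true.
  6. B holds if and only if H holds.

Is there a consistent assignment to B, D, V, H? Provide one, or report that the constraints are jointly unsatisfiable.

B: False; D: False; V: True; H: False

  (1) {B, V, H}: 1 true — at most one ✓
  (2) {B, D, H}: 0 true — at most one ✓
  (3) D=F, H=F — same ✓
  (4) {B, D, V}: 1 true — at least one ✓
  (5) H=F ⇒ B: vacuous ✓
  (6) B=F, H=F — same ✓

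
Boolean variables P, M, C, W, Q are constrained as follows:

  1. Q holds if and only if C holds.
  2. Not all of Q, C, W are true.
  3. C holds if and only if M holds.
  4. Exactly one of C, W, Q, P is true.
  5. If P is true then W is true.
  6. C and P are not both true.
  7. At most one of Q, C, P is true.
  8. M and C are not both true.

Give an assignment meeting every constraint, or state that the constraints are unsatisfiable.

P = False, M = False, C = False, W = True, Q = False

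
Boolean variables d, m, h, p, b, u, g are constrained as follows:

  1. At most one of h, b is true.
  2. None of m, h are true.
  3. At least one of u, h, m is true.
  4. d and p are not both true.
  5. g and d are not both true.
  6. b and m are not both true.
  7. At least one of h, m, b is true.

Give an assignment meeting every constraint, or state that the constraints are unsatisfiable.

d: False, m: False, h: False, p: False, b: True, u: True, g: False

  (1) {h, b}: 1 true — at most one ✓
  (2) {m, h}: 0 true — none ✓
  (3) {u, h, m}: 1 true — at least one ✓
  (4) d=F, p=F — not both ✓
  (5) g=F, d=F — not both ✓
  (6) b=T, m=F — not both ✓
  (7) {h, m, b}: 1 true — at least one ✓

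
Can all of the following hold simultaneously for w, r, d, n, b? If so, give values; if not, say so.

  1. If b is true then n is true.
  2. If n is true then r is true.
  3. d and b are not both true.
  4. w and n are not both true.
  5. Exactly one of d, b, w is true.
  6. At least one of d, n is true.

w: False; r: True; d: True; n: True; b: False

  (1) b=F ⇒ n: vacuous ✓
  (2) n=T ⇒ r: T ✓
  (3) d=T, b=F — not both ✓
  (4) w=F, n=T — not both ✓
  (5) {d, b, w}: 1 true — exactly one ✓
  (6) {d, n}: 2 true — at least one ✓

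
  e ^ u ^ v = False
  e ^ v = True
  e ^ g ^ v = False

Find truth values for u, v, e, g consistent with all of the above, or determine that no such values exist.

u = True, v = False, e = True, g = True

e ^ u ^ v = T ^ T ^ F = False ✓
e ^ v = T ^ F = True ✓
e ^ g ^ v = T ^ T ^ F = False ✓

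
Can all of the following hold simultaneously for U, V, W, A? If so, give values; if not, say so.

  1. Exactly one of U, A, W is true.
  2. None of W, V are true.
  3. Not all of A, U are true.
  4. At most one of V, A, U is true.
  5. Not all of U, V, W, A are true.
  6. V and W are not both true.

U = True, V = False, W = False, A = False

  (1) {U, A, W}: 1 true — exactly one ✓
  (2) {W, V}: 0 true — none ✓
  (3) {A, U}: 1/2 true — not all ✓
  (4) {V, A, U}: 1 true — at most one ✓
  (5) {U, V, W, A}: 1/4 true — not all ✓
  (6) V=F, W=F — not both ✓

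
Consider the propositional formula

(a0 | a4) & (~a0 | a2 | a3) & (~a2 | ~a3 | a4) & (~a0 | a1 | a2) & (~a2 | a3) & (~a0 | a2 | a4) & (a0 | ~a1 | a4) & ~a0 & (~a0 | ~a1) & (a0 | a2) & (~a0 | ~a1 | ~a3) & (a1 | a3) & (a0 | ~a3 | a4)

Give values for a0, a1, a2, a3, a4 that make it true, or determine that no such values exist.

a0=F; a1=T; a2=T; a3=T; a4=T

Unit clause (~a0) forces a0 = False.
In (a0 | a2) only a2 is left, so a2 = True.
In (a0 | a4) only a4 is left, so a4 = True.
In (~a2 | a3) only a3 is left, so a3 = True.
Set a1 = True.
All clauses satisfied.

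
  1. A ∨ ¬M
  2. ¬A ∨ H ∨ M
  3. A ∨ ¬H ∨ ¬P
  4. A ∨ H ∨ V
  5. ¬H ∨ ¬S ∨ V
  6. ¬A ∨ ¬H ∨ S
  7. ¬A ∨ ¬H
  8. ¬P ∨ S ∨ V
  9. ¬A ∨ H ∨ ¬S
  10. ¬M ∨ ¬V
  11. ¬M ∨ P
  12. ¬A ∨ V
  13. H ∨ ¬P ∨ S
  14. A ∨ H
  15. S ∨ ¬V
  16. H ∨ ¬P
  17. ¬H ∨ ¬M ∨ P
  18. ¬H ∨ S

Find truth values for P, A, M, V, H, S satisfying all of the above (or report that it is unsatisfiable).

P=F; A=F; M=F; V=T; H=T; S=T

Try P = True:
  (H ∨ ¬P) forces H = True.
  (A ∨ ¬H ∨ ¬P) forces A = True.
  clause (¬A ∨ ¬H) is falsified — backtrack.
So P = False.
  then (¬M ∨ P) forces M = False.
Try A = True:
  (¬A ∨ H ∨ M) forces H = True.
  clause (¬A ∨ ¬H) is falsified — backtrack.
So A = False.
  then (A ∨ H) forces H = True.
  then (¬H ∨ S) forces S = True.
  then (¬H ∨ ¬S ∨ V) forces V = True.
All clauses satisfied.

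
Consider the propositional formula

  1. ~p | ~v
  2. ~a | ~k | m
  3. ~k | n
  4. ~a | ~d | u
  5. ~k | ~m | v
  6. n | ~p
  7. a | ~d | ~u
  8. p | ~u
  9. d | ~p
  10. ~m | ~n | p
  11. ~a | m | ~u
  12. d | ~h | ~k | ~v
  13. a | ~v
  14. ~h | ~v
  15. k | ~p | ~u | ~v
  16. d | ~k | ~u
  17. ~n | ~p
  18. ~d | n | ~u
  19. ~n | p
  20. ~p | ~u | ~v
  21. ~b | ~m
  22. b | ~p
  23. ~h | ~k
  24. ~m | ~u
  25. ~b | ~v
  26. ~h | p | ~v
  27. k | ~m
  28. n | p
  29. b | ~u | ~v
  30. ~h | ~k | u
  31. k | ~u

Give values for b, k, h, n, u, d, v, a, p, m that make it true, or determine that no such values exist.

No satisfying assignment exists.

Case n = True:
  (~n | ~p) forces p = False.
  Clause (~n | p) is falsified — contradiction.
Case n = False:
  (~k | n) forces k = False.
  (n | ~p) forces p = False.
  Clause (n | p) is falsified — contradiction.
Both cases fail, so the formula is unsatisfiable.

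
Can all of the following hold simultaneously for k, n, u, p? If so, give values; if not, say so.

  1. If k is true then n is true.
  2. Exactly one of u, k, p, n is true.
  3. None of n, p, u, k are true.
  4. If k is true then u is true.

Case k = True:
  Constraint (3) is violated (k=T) — contradiction.
Case k = False:
  (3) forces n = False.
  (3) forces p = False.
  (2) with k=F, p=F, n=F forces u = True.
  Constraint (3) is violated (u=T) — contradiction.
Both cases fail — unsatisfiable.

UNSATISFIABLE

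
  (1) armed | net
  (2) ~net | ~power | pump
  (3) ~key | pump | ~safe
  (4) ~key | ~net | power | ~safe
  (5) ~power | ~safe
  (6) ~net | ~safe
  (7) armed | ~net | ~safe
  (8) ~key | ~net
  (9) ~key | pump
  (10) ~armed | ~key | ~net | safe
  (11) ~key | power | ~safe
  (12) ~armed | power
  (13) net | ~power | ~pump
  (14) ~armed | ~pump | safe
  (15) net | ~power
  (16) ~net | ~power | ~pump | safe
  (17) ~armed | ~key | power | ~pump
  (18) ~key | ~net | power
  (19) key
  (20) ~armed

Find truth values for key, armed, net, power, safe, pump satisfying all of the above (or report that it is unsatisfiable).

No satisfying assignment exists.

Case key = True:
  (~key | ~net) forces net = False.
  (armed | net) forces armed = True.
  Clause (~armed) is falsified — contradiction.
Case key = False:
  Clause (key) is falsified — contradiction.
Both cases fail, so the formula is unsatisfiable.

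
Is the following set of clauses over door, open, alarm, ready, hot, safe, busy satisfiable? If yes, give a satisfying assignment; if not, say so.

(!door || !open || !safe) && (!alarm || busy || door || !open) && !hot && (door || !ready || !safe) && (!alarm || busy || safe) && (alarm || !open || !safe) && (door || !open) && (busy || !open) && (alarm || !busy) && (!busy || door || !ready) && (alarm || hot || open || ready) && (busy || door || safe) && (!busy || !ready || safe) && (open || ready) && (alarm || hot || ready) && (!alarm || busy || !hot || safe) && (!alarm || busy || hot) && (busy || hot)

Unit clause (!hot) forces hot = False.
In (busy || hot) only busy is left, so busy = True.
In (alarm || !busy) only alarm is left, so alarm = True.
Set door = True.
Set open = True.
  then (!door || !open || !safe) forces safe = False.
  then (!busy || !ready || safe) forces ready = False.
All clauses satisfied.

door=T, open=T, alarm=T, ready=F, hot=F, safe=F, busy=T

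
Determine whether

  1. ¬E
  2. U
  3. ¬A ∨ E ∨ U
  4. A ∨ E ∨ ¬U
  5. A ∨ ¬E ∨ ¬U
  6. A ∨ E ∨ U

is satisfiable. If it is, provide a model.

A = True; E = False; U = True

Unit clause (¬E) forces E = False.
Unit clause (U) forces U = True.
In (A ∨ E ∨ ¬U) only A is left, so A = True.
Check each clause:
  (¬E): ¬E holds.
  (U): U holds.
  (¬A ∨ E ∨ U): U holds.
  (A ∨ E ∨ ¬U): A holds.
  (A ∨ ¬E ∨ ¬U): A holds.
  (A ∨ E ∨ U): A holds.
All clauses satisfied.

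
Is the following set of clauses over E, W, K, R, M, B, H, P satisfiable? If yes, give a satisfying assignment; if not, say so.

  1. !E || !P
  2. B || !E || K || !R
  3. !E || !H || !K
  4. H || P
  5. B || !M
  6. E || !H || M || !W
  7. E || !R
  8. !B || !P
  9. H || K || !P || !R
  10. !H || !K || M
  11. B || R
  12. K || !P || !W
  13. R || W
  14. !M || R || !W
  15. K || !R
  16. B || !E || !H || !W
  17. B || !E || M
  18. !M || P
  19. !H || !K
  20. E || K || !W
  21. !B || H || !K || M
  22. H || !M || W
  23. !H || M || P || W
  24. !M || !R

Set E = True.
  then (!E || !P) forces P = False.
  then (H || P) forces H = True.
  then (!M || P) forces M = False.
  then (!H || !K) forces K = False.
  then (!H || M || P || W) forces W = True.
  then (K || !R) forces R = False.
  then (B || !E || !H || !W) forces B = True.
All clauses satisfied.

E: True; W: True; K: False; R: False; M: False; B: True; H: True; P: False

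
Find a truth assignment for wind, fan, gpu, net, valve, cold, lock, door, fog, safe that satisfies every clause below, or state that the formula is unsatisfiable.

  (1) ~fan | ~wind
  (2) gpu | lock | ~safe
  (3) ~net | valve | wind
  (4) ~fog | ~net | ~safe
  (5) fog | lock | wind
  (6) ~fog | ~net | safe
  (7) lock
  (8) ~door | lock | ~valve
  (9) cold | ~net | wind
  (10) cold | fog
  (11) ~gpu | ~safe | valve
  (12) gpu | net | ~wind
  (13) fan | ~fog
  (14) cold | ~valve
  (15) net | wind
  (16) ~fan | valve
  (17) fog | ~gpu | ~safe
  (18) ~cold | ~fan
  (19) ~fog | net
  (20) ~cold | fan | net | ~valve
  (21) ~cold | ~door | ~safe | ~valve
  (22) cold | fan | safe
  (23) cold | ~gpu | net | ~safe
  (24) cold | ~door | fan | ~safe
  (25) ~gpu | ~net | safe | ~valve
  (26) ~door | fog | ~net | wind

Unit clause (lock) forces lock = True.
Set wind = True.
  then (~fan | ~wind) forces fan = False.
  then (fan | ~fog) forces fog = False.
  then (cold | fog) forces cold = True.
Set gpu = True.
  then (fog | ~gpu | ~safe) forces safe = False.
Set net = False.
  then (~cold | fan | net | ~valve) forces valve = False.
Set door = True.
All clauses satisfied.

wind: True, fan: False, gpu: True, net: False, valve: False, cold: True, lock: True, door: True, fog: False, safe: False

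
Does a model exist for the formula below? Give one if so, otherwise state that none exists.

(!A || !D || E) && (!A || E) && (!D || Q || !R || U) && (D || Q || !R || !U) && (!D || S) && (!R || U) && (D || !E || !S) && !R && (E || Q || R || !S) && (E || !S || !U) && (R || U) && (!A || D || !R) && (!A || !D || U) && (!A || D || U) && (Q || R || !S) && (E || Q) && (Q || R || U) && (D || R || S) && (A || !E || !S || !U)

E = True; A = True; S = True; Q = True; D = True; U = True; R = False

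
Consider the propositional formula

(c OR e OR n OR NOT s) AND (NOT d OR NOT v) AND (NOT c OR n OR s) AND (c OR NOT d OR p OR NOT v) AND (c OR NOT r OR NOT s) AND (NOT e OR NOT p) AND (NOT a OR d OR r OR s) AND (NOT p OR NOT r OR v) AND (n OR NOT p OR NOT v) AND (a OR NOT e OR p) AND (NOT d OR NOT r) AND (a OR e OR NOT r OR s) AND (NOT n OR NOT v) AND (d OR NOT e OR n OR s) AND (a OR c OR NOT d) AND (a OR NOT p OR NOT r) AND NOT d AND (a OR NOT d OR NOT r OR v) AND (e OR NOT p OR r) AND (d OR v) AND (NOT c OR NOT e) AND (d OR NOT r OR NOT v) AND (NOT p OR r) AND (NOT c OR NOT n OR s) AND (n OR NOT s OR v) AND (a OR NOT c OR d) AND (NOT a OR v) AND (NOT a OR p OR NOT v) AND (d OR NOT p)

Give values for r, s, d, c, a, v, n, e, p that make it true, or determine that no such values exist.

r = False; s = False; d = False; c = False; a = False; v = True; n = False; e = False; p = False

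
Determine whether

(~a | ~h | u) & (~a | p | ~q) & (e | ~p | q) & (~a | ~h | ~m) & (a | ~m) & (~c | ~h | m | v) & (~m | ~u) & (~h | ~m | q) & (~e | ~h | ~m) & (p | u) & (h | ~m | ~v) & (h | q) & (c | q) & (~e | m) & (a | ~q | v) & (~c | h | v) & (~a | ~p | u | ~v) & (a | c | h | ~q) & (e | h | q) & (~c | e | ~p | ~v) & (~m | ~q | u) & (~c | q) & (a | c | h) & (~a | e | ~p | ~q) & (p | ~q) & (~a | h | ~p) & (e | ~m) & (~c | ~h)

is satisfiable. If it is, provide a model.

a: False; m: False; h: True; u: True; v: True; e: False; q: True; c: False; p: True

Set a = False.
  then (a | ~m) forces m = False.
  then (~e | m) forces e = False.
Try h = False:
  (h | q) forces q = True.
  (a | ~q | v) forces v = True.
  (a | c | h | ~q) forces c = True.
  (~c | e | ~p | ~v) forces p = False.
  clause (p | ~q) is falsified — backtrack.
So h = True.
  then (~c | ~h) forces c = False.
  then (c | q) forces q = True.
  then (a | ~q | v) forces v = True.
  then (p | ~q) forces p = True.
Set u = True.
All clauses satisfied.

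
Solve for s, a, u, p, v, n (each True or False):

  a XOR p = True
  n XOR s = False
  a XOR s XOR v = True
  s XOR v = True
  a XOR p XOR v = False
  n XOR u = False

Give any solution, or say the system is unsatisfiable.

s = False, a = False, u = False, p = True, v = True, n = False

a XOR p = F XOR T = True ✓
n XOR s = F XOR F = False ✓
a XOR s XOR v = F XOR F XOR T = True ✓
s XOR v = F XOR T = True ✓
a XOR p XOR v = F XOR T XOR T = False ✓
n XOR u = F XOR F = False ✓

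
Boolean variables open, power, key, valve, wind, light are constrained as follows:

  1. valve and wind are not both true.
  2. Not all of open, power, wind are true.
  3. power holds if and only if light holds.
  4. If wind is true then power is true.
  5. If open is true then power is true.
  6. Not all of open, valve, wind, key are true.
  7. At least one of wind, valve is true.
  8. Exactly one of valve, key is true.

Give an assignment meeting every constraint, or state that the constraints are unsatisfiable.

open: False; power: False; key: False; valve: True; wind: False; light: False

  (1) valve=T, wind=F — not both ✓
  (2) {open, power, wind}: 0/3 true — not all ✓
  (3) power=F, light=F — same ✓
  (4) wind=F ⇒ power: vacuous ✓
  (5) open=F ⇒ power: vacuous ✓
  (6) {open, valve, wind, key}: 1/4 true — not all ✓
  (7) {wind, valve}: 1 true — at least one ✓
  (8) {valve, key}: 1 true — exactly one ✓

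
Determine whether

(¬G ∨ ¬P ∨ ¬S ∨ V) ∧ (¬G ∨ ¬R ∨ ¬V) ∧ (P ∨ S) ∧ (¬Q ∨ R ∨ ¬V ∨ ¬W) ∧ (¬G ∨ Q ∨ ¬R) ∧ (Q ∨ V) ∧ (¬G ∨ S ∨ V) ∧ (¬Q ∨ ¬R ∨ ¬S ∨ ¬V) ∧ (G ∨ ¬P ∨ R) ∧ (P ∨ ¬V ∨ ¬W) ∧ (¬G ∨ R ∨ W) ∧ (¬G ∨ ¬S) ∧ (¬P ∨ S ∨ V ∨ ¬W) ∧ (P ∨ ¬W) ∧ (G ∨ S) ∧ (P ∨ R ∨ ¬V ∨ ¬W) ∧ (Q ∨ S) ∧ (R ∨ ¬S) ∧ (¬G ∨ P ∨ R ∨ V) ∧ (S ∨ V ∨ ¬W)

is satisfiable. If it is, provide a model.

R: True, W: False, Q: True, V: False, G: False, S: True, P: True

Set R = True.
Set W = False.
Set Q = True.
Try V = True:
  (¬G ∨ ¬R ∨ ¬V) forces G = False.
  (¬Q ∨ ¬R ∨ ¬S ∨ ¬V) forces S = False.
  clause (G ∨ S) is falsified — backtrack.
So V = False.
Set G = False.
  then (G ∨ S) forces S = True.
Set P = True.
All clauses satisfied.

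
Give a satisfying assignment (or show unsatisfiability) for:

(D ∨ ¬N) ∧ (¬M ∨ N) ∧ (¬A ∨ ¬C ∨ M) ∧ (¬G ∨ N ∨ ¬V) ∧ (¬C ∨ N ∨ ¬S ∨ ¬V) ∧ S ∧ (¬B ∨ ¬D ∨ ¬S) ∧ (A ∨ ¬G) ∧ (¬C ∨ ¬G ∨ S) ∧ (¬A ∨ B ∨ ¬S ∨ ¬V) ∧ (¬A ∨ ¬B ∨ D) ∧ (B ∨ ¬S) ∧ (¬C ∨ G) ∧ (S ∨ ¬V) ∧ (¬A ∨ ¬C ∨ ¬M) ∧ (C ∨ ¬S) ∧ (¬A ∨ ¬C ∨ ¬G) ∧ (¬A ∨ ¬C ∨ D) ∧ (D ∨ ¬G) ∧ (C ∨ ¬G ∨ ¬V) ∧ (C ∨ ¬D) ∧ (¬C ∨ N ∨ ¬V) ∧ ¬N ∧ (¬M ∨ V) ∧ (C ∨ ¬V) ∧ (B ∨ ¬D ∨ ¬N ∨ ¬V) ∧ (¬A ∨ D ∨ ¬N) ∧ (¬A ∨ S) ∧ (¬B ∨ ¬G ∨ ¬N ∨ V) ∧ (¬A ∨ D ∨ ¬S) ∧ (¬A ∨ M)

Case S = True:
  (B ∨ ¬S) forces B = True.
  (¬B ∨ ¬D ∨ ¬S) forces D = False.
  (D ∨ ¬N) forces N = False.
  (¬M ∨ N) forces M = False.
  (¬A ∨ ¬B ∨ D) forces A = False.
  (A ∨ ¬G) forces G = False.
  (¬C ∨ G) forces C = False.
  Clause (C ∨ ¬S) is falsified — contradiction.
Case S = False:
  Clause (S) is falsified — contradiction.
Both cases fail, so the formula is unsatisfiable.

Unsatisfiable — no assignment works.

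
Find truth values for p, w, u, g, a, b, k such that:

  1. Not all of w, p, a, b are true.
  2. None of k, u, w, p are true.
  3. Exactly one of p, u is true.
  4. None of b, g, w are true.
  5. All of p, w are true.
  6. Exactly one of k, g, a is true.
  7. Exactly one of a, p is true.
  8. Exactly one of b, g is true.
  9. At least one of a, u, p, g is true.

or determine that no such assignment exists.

Unsatisfiable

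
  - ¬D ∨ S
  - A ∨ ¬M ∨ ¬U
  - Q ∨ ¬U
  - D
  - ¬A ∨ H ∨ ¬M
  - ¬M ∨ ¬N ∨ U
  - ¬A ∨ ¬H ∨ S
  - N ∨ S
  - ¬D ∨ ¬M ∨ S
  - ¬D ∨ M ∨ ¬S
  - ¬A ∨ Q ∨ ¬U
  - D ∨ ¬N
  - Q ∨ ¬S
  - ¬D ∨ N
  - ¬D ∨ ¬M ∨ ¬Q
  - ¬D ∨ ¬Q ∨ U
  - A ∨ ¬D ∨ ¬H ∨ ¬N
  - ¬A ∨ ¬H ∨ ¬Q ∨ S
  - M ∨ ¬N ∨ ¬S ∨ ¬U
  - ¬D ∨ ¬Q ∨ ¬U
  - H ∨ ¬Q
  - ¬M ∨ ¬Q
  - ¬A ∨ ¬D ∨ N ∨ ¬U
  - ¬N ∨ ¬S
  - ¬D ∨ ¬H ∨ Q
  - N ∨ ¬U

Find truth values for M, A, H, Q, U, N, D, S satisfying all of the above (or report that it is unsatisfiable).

Unsatisfiable — no assignment works.

Case N = True:
  (D) forces D = True.
  (¬D ∨ S) forces S = True.
  Clause (¬N ∨ ¬S) is falsified — contradiction.
Case N = False:
  (D) forces D = True.
  Clause (¬D ∨ N) is falsified — contradiction.
Both cases fail, so the formula is unsatisfiable.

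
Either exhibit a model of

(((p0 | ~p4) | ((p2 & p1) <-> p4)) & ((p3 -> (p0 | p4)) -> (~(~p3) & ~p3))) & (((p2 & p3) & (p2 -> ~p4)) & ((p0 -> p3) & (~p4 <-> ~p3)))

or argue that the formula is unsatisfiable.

Case p3 = True: the formula simplifies to (((p0 | ~p4) | ((p2 & p1) <-> p4)) & ~((p0 | p4))) & ((p2 & (p2 -> ~p4)) & p4).
  p4 = True: the conjunct ~((p0 | p4)) becomes ~((p0 | True)) = False.
  p4 = False: the conjunct p4 is False.
Case p3 = False: the conjunct (p3 -> (p0 | p4)) -> (~(~p3) & ~p3) becomes (False -> (p0 | p4)) -> (False & True) = False.
Both cases fail — unsatisfiable.

No satisfying assignment exists.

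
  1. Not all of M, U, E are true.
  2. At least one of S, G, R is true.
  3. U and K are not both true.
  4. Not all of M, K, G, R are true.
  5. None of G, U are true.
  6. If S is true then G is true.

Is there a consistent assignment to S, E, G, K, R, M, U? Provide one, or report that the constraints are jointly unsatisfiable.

S: False; E: True; G: False; K: True; R: True; M: False; U: False

  (1) {M, U, E}: 1/3 true — not all ✓
  (2) {S, G, R}: 1 true — at least one ✓
  (3) U=F, K=T — not both ✓
  (4) {M, K, G, R}: 2/4 true — not all ✓
  (5) {G, U}: 0 true — none ✓
  (6) S=F ⇒ G: vacuous ✓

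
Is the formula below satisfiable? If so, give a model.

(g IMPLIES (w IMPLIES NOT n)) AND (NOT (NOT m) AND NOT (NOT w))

w=T, g=F, m=T, n=F

  g IMPLIES (w IMPLIES NOT n) = True
    w IMPLIES NOT n = True
      NOT n = True
  NOT (NOT m) AND NOT (NOT w) = True
    NOT (NOT m) = True
      NOT m = False
    NOT (NOT w) = True
      NOT w = False
Both conjuncts True, so the formula holds.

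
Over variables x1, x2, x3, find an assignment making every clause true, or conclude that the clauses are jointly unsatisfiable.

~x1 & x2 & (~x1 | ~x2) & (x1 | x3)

x1: False, x2: True, x3: True

Unit clause (~x1) forces x1 = False.
Unit clause (x2) forces x2 = True.
In (x1 | x3) only x3 is left, so x3 = True.
Check each clause:
  (~x1): ~x1 holds.
  (x2): x2 holds.
  (~x1 | ~x2): ~x1 holds.
  (x1 | x3): x3 holds.
All clauses satisfied.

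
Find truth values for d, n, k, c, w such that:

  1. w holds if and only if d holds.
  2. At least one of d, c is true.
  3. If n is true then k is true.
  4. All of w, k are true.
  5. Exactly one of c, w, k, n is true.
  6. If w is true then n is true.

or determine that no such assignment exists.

Case k = True:
  (4) forces w = True.
  Constraint (5) is violated (w=T, k=T) — contradiction.
Case k = False:
  Constraint (4) is violated (k=F) — contradiction.
Both cases fail — unsatisfiable.

Unsatisfiable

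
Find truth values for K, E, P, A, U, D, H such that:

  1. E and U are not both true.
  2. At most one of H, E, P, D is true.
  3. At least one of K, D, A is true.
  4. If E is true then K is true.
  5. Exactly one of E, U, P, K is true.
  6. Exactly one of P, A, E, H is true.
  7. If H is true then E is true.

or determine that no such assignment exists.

K = False; E = False; P = False; A = True; U = True; D = True; H = False

  (1) E=F, U=T — not both ✓
  (2) {H, E, P, D}: 1 true — at most one ✓
  (3) {K, D, A}: 2 true — at least one ✓
  (4) E=F ⇒ K: vacuous ✓
  (5) {E, U, P, K}: 1 true — exactly one ✓
  (6) {P, A, E, H}: 1 true — exactly one ✓
  (7) H=F ⇒ E: vacuous ✓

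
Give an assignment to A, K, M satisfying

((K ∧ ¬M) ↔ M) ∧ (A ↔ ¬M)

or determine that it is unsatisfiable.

A = True; K = False; M = False

  (K ∧ ¬M) ↔ M = True
    K ∧ ¬M = False
      ¬M = True
  A ↔ ¬M = True
    ¬M = True
Both conjuncts True, so the formula holds.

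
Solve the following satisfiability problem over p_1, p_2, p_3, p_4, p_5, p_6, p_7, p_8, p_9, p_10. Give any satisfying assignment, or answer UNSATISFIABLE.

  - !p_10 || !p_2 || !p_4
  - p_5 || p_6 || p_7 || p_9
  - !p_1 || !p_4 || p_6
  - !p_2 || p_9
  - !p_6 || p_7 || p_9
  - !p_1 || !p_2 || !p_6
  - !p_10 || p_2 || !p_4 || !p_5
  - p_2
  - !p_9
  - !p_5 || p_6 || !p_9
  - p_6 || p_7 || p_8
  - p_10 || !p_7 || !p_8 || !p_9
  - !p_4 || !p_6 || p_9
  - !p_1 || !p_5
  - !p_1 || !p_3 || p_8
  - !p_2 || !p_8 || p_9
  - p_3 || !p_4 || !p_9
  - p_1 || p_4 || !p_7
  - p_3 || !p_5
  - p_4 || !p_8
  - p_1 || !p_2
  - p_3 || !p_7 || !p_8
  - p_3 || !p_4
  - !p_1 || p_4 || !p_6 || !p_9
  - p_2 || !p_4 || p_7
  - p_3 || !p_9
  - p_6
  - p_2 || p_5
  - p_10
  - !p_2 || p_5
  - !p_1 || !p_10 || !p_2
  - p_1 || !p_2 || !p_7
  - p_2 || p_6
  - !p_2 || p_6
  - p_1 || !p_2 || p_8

Case p_2 = True:
  (!p_2 || p_9) forces p_9 = True.
  Clause (!p_9) is falsified — contradiction.
Case p_2 = False:
  Clause (p_2) is falsified — contradiction.
Both cases fail, so the formula is unsatisfiable.

No satisfying assignment exists.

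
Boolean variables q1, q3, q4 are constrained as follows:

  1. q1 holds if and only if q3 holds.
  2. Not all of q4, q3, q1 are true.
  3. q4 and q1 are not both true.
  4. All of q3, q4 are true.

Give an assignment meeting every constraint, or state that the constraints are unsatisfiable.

Case q4 = True:
  (3) with q4=T forces q1 = False.
  (1) with q1=F forces q3 = False.
  Constraint (4) is violated (q3=F) — contradiction.
Case q4 = False:
  Constraint (4) is violated (q4=F) — contradiction.
Both cases fail — unsatisfiable.

Unsatisfiable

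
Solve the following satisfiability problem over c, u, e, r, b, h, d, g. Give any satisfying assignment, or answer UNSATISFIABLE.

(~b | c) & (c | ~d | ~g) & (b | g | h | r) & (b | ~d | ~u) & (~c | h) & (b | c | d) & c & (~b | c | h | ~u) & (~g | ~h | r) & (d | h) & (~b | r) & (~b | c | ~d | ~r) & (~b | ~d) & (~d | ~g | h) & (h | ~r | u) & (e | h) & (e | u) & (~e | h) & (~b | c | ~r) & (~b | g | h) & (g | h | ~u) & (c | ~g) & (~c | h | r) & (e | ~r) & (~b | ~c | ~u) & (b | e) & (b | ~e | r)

c = True; u = False; e = True; r = True; b = True; h = True; d = False; g = True

Unit clause (c) forces c = True.
In (~c | h) only h is left, so h = True.
Set u = False.
  then (e | u) forces e = True.
Try r = False:
  (~g | ~h | r) forces g = False.
  (~b | r) forces b = False.
  clause (b | ~e | r) is falsified — backtrack.
So r = True.
Set b = True.
  then (~b | ~d) forces d = False.
Set g = True.
All clauses satisfied.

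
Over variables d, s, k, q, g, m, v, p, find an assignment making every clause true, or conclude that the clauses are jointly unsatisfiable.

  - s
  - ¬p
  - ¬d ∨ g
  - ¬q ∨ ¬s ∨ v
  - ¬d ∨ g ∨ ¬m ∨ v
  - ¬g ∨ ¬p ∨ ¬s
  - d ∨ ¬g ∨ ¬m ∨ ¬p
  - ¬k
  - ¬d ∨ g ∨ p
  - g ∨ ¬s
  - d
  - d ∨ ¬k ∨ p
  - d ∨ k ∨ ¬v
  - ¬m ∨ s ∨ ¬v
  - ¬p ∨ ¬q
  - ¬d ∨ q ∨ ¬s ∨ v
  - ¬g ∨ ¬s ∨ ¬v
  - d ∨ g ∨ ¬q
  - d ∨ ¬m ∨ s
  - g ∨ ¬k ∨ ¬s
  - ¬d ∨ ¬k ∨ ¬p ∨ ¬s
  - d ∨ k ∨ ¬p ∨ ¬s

No satisfying assignment exists.

Case d = True:
  (s) forces s = True.
  (¬p) forces p = False.
  (¬d ∨ g) forces g = True.
  (¬k) forces k = False.
  (¬g ∨ ¬s ∨ ¬v) forces v = False.
  (¬q ∨ ¬s ∨ v) forces q = False.
  Clause (¬d ∨ q ∨ ¬s ∨ v) is falsified — contradiction.
Case d = False:
  Clause (d) is falsified — contradiction.
Both cases fail, so the formula is unsatisfiable.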